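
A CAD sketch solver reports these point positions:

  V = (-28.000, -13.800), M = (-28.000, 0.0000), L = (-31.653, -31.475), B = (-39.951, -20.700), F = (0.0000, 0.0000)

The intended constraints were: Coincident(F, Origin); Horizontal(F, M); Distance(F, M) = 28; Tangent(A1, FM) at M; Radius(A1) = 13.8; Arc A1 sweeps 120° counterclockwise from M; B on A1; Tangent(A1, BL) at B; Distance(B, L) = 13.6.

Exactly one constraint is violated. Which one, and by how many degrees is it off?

Tangent(A1, BL) at B — off by 7.60°.

F = (0.00, 0.00) ✓; F.y = 0.00, M.y = 0.00 ✓; |FM| = 28.00 ✓; ∠(VM, MF) = 90.00° ✓; |VM| = 13.80 ✓; bearing(V→B) − bearing(V→M) = 120.0° ✓; |VB| = 13.80 ✓; ∠(VB, BL) = 82.40° ✗; |BL| = 13.60 ✓.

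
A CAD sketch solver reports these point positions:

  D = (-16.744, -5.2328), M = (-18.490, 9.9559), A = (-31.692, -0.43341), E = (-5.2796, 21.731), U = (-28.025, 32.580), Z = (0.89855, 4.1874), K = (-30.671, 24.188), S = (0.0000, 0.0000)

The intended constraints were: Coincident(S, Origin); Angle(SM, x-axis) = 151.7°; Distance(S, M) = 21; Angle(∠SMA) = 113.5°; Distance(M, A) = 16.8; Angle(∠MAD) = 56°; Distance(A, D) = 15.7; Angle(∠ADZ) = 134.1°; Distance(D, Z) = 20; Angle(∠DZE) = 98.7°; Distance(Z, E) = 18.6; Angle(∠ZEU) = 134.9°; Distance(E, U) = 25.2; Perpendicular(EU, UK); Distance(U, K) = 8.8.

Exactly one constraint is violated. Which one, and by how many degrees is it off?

Perpendicular(EU, UK) — off by 8.00°.

S = (0.00, 0.00) ✓; SM at 151.7° ✓; |SM| = 21.00 ✓; ∠SMA = 113.5° ✓; |MA| = 16.80 ✓; ∠MAD = 56.00° ✓; |AD| = 15.70 ✓; ∠ADZ = 134.1° ✓; |DZ| = 20.00 ✓; ∠DZE = 98.70° ✓; |ZE| = 18.60 ✓; ∠ZEU = 134.9° ✓; |EU| = 25.20 ✓; ∠(EU, UK) = 98.00° ✗; |UK| = 8.799 ✓.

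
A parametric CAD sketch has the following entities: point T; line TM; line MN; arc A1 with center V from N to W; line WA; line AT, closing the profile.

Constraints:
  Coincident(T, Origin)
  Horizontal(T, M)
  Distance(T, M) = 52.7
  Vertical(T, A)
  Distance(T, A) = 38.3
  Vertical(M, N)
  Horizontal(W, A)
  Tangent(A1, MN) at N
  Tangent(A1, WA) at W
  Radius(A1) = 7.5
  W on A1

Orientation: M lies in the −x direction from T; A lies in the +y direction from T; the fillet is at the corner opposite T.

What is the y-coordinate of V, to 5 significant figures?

30.800

T is at the origin; TM is horizontal with |TM| = 52.7 and M on the −x side, so M = (-52.700, 0.0000). TA is vertical with |TA| = 38.3 and A on the +y side, so A = (0.0000, 38.300). The virtual corner opposite T is at (-52.700, 38.300). A1 meets MN tangentially, so VN is at right angles to MN and tangency of A1 to WA means the radius VW is perpendicular to WA, with radius 7.5, so the center V sits 7.5 in from both sides at V = (-45.200, 30.800). So V.y = 30.800.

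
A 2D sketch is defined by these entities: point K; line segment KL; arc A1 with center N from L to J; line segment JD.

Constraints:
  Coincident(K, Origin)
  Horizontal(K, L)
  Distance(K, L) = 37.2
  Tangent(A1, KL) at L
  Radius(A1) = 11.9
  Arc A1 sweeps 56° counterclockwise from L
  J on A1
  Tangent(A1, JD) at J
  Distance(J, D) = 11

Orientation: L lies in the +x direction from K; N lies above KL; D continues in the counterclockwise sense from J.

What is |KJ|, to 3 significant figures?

47.4

K is at the origin; KL is horizontal with |KL| = 37.2 and L on the +x side, so L = (37.2, 0.00). The tangent condition forces NL to be normal to KL, so N = L + (0, 11.9) = (37.2, 11.9). On A1, L sits at bearing -90° from N; a 56° counterclockwise sweep puts J at bearing -34°, so J = N + 11.9·(cos -34°, sin -34°) = (47.1, 5.25). Then |KJ| = |J − K| = 47.4.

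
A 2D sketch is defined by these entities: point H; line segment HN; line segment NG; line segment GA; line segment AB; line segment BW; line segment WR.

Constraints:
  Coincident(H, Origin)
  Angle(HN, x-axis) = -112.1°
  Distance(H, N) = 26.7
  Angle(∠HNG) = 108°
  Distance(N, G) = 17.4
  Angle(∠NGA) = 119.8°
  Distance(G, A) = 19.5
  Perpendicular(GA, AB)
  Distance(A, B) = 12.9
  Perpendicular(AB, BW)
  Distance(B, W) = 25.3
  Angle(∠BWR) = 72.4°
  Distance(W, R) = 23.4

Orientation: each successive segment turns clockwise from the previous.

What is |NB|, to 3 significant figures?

28.2

H is at the origin; HN runs at -112.1° with length 26.7, so N = (-10.0, -24.7). ∠HNG = 108.0° gives NG at 176° from the x-axis; with |NG| = 17.4, G = (-27.4, -23.5). ∠NGA = 119.8° gives GA at 116° from the x-axis; with |GA| = 19.5, A = (-35.9, -5.92). GA is perpendicular to AB, so AB runs at 25.7°; with |AB| = 12.9, B = (-24.2, -0.329). Then |NB| = |B − N| = 28.2.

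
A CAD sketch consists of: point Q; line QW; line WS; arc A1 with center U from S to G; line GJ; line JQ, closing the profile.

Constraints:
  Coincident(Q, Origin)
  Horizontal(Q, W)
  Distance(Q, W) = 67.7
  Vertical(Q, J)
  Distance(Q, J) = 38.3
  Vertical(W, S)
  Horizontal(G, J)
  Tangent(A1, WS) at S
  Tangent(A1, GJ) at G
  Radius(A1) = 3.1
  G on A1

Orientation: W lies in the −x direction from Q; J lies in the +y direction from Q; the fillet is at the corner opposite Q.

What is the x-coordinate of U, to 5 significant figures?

-64.600

QJ is vertical with |QJ| = 38.3 and J on the +y side, so J = (0.0000, 38.300). The virtual corner opposite Q is at (-67.700, 38.300). Tangency of A1 to WS means the radius US is perpendicular to WS and A1 meets GJ tangentially, so UG is at right angles to GJ, with radius 3.1, so the center U sits 3.1 in from both sides at U = (-64.600, 35.200). So U.x = -64.600.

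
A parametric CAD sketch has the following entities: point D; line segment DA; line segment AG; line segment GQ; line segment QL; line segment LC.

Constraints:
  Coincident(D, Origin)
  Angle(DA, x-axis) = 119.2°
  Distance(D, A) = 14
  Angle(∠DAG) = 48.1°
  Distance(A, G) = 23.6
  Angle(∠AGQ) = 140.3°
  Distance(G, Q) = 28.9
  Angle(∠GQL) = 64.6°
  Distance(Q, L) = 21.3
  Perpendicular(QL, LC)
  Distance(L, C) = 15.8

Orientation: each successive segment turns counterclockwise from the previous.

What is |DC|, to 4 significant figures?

10.85

∠GQL = 64.6° gives QL at 46.20° from the x-axis; with |QL| = 21.3, L = (10.53, -21.75). The perpendicularity gives LC at right angles to QL, so LC runs at 136.2°; with |LC| = 15.8, C = (-0.8731, -10.81). Then |DC| = |C − D| = 10.85.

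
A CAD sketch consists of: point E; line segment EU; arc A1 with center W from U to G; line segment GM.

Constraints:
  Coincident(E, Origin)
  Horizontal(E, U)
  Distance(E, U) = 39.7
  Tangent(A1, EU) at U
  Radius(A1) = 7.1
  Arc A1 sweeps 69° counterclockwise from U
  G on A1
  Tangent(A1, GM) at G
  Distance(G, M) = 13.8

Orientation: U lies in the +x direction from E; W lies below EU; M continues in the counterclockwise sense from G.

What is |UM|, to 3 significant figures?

20.9

E is at the origin; E and U share the same y with |EU| = 39.7 and U on the +x side, so U = (39.7, 0.00). Since A1 is tangent to EU there, WU ⟂ EU, so W = U + (0, -7.1) = (39.7, -7.10). On A1, U sits at bearing 90° from W; a 69° counterclockwise sweep puts G at bearing 159°, so G = W + 7.1·(cos 159°, sin 159°) = (33.1, -4.56). Since A1 is tangent to GM there, WG ⟂ GM, so GM runs along (−sin 159°, cos 159°); with |GM| = 13.8, M = (28.1, -17.4). Then |UM| = |M − U| = 20.9.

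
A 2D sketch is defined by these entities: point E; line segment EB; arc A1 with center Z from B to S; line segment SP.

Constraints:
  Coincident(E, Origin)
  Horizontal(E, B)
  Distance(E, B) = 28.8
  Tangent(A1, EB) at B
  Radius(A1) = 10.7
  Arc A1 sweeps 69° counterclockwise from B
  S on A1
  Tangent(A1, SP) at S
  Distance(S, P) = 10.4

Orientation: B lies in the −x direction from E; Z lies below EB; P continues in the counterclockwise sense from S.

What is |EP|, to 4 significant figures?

45.63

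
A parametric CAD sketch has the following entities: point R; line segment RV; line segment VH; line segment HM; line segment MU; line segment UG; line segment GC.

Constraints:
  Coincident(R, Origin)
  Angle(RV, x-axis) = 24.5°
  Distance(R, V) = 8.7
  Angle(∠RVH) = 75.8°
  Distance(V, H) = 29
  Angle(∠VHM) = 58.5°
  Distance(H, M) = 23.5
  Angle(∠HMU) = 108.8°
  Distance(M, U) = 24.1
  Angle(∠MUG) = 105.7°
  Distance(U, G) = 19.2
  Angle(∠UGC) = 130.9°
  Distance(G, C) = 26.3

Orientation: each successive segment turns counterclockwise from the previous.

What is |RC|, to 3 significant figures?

32.4

R is at the origin; RV runs at 24.5° with length 8.7, so V = (7.92, 3.61). ∠RVH = 75.8° gives VH at 129° from the x-axis; with |VH| = 29.0, H = (-10.2, 26.2). ∠VHM = 58.5° gives HM at -110° from the x-axis; with |HM| = 23.5, M = (-18.2, 4.13). ∠HMU = 108.8° gives MU at -38.6° from the x-axis; with |MU| = 24.1, U = (0.659, -10.9). ∠MUG = 105.7° gives UG at 35.7° from the x-axis; with |UG| = 19.2, G = (16.3, 0.298). ∠UGC = 130.9° gives GC at 84.8° from the x-axis; with |GC| = 26.3, C = (18.6, 26.5). Then |RC| = |C − R| = 32.4.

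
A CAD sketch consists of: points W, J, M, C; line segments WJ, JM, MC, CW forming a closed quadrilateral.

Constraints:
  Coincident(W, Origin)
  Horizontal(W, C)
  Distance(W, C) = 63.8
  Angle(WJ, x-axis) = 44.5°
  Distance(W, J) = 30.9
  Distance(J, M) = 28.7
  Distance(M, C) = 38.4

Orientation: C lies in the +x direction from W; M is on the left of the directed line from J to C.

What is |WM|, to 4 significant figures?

58.93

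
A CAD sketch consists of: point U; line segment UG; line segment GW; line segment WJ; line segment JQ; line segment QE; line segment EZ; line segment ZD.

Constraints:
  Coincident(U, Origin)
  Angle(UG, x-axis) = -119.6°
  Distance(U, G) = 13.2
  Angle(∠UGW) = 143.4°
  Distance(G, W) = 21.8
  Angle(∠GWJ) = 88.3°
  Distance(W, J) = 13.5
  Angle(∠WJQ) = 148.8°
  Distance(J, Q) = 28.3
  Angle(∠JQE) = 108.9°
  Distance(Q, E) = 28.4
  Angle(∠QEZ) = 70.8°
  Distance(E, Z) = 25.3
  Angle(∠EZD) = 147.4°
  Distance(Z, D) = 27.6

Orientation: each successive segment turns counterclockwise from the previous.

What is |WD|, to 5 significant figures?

4.7859

U is at the origin; UG runs at -119.6° with length 13.2, so G = (-6.5200, -11.477). ∠UGW = 143.4° gives GW at -83.000° from the x-axis; with |GW| = 21.8, W = (-3.8633, -33.115). ∠GWJ = 88.3° gives WJ at 8.7000° from the x-axis; with |WJ| = 13.5, J = (9.4814, -31.073). ∠WJQ = 148.8° gives JQ at 39.900° from the x-axis; with |JQ| = 28.3, Q = (31.192, -12.920). ∠JQE = 108.9° gives QE at 111.00° from the x-axis; with |QE| = 28.4, E = (21.015, 13.594). ∠QEZ = 70.8° gives EZ at -139.80° from the x-axis; with |EZ| = 25.3, Z = (1.6905, -2.7362). ∠EZD = 147.4° gives ZD at -107.20° from the x-axis; with |ZD| = 27.6, D = (-6.4711, -29.102). Then |WD| = |D − W| = 4.7859.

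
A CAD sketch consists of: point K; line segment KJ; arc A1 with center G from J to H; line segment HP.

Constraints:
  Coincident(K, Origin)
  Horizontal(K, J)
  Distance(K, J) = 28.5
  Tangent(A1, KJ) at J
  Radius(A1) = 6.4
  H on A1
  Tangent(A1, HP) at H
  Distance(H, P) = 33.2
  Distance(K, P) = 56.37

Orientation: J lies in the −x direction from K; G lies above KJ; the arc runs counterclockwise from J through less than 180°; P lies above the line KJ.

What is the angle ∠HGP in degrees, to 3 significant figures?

79.1°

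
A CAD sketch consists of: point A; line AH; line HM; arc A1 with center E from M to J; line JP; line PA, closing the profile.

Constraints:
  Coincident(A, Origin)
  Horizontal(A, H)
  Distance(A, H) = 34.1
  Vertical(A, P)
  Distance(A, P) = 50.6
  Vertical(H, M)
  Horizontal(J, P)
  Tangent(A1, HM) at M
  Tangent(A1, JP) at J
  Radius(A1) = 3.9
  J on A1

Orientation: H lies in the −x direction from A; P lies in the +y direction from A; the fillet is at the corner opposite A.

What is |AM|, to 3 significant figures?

57.8

A is at the origin; AH is horizontal with |AH| = 34.1 and H on the −x side, so H = (-34.1, 0.00). A and P share the same x with |AP| = 50.6 and P on the +y side, so P = (0.00, 50.6). The virtual corner opposite A is at (-34.1, 50.6). Tangency of A1 to HM means the radius EM is perpendicular to HM and the tangent condition forces EJ to be normal to JP, with radius 3.9, so the center E sits 3.9 in from both sides at E = (-30.2, 46.7). That places the tangent points at M = (-34.1, 46.7) on HM and J = (-30.2, 50.6) on JP. Then |AM| = |M − A| = 57.8.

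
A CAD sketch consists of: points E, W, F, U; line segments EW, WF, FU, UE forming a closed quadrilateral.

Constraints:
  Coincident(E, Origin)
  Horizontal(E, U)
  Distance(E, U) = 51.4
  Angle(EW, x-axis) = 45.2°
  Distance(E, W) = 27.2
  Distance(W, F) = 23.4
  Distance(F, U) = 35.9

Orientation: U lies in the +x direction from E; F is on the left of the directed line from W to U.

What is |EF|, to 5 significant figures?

50.461

Checks: |WF| = 23.40 ✓; |FU| = 35.90 ✓.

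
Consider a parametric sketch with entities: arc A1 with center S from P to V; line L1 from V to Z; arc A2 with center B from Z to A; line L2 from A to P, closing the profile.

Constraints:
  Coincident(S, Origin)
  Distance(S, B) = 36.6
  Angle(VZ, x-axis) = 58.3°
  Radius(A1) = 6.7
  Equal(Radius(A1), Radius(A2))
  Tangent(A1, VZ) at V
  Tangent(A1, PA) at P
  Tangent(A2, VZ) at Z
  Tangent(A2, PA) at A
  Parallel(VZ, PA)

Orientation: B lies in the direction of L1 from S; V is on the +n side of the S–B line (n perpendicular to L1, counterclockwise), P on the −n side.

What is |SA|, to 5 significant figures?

37.208

The slot axis is L1's direction at 58.3°, so u = (cos 58.3°, sin 58.3°) = (0.52547, 0.85081) and n = (−sin 58.3°, cos 58.3°) = (-0.85081, 0.52547). S is at the origin and B lies 36.6 along u from S, so B = 36.6·u = (19.232, 31.140). Tangency of A1 to both parallel lines with radius 6.7 puts V and P at S ± 6.7·n: V = (-5.7004, 3.5207), P = (5.7004, -3.5207). Equal radii place Z and A the same way about B: Z = B + 6.7·n = (13.532, 34.660), A = B − 6.7·n = (24.933, 27.619). Then |SA| = |A − S| = 37.208.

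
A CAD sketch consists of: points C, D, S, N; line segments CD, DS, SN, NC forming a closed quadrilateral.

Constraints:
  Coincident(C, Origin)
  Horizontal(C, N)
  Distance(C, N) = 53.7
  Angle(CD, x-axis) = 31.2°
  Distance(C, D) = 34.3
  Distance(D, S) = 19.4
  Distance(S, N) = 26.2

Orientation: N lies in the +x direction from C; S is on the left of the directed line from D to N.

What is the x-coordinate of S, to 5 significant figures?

47.185

Checks: |DS| = 19.40 ✓; |SN| = 26.20 ✓.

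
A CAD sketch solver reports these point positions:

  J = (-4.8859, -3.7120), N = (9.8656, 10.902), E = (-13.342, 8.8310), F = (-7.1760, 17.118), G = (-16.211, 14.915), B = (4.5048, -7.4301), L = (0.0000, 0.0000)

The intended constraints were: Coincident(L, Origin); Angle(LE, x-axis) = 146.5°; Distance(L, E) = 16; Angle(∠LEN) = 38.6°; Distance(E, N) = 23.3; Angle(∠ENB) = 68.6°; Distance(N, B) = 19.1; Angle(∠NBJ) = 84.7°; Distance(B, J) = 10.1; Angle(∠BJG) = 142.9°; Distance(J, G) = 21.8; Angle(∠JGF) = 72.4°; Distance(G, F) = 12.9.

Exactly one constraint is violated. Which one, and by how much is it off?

Distance(G, F) = 12.9 — off by 3.60.

L = (0.00, 0.00) ✓; LE at 146.5° ✓; |LE| = 16.00 ✓; ∠LEN = 38.60° ✓; |EN| = 23.30 ✓; ∠ENB = 68.60° ✓; |NB| = 19.10 ✓; ∠NBJ = 84.70° ✓; |BJ| = 10.10 ✓; ∠BJG = 142.9° ✓; |JG| = 21.80 ✓; ∠JGF = 72.40° ✓; |GF| = 9.300 ✗.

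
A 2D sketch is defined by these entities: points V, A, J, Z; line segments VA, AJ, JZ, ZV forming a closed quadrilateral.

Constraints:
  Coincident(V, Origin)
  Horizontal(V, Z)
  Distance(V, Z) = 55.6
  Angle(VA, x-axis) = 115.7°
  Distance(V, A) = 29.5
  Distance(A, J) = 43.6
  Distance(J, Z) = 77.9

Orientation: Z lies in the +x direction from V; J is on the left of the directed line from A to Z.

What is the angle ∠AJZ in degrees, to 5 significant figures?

67.631°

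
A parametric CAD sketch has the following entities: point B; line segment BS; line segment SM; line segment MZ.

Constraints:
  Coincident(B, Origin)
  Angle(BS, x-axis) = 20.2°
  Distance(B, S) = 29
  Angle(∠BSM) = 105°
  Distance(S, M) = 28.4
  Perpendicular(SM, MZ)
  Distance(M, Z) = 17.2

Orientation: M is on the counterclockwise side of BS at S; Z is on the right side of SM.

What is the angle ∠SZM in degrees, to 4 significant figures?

58.80°

B is at the origin; BS runs at 20.2° with length 29.0, so S = 29.0·(cos 20.2°, sin 20.2°) = (27.22, 10.01). ∠BSM = 105.0°, so SM runs at 20.2° + (180° − 105.0°) = 95.20° from the x-axis; with |SM| = 28.4, M = S + 28.4·(cos 95.20°, sin 95.20°) = (24.64, 38.30). SM ⟂ MZ; with |MZ| = 17.2 on the right of SM, Z = M + 17.2·(0.9959, 0.09063) = (41.77, 39.86). Then cos ∠SZM = ZS·ZM / (|ZS||ZM|), giving 58.80°.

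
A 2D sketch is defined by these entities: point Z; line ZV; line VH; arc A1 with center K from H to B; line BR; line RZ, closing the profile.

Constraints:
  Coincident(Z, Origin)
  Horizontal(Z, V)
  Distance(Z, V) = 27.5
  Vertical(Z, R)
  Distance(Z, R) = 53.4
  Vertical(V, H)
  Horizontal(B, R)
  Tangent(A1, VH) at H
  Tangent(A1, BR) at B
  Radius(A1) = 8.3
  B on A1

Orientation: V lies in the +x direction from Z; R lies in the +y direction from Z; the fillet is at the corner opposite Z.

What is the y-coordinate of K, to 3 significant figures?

45.1

ZR is vertical with |ZR| = 53.4 and R on the +y side, so R = (0.00, 53.4). The virtual corner opposite Z is at (27.5, 53.4). Since A1 is tangent to VH there, KH ⟂ VH and since A1 is tangent to BR there, KB ⟂ BR, with radius 8.3, so the center K sits 8.3 in from both sides at K = (19.2, 45.1). So K.y = 45.1.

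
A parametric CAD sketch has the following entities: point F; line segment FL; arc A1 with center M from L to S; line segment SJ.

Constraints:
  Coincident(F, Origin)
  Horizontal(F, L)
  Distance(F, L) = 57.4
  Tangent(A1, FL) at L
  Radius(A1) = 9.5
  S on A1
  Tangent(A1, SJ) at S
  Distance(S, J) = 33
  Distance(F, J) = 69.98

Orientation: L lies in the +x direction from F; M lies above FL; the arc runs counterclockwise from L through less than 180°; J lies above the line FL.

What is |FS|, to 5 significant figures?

67.523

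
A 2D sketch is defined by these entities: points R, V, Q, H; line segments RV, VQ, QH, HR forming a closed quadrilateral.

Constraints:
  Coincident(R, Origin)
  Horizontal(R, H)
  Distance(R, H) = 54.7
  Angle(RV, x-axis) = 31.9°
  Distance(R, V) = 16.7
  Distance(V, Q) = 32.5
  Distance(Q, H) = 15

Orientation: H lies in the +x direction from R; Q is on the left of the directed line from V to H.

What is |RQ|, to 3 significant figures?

48.1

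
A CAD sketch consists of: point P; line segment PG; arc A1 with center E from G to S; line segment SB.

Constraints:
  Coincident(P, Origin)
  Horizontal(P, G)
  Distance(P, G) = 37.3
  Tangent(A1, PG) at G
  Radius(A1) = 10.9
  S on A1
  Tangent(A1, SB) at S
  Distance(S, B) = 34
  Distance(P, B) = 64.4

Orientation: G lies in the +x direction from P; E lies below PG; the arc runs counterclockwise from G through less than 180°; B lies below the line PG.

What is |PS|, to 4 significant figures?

32.45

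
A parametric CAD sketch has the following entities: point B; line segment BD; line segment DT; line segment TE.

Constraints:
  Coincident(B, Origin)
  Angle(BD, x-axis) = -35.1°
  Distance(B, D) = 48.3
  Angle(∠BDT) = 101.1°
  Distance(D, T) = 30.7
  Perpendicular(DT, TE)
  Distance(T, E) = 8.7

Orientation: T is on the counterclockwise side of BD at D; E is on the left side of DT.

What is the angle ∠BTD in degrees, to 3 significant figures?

49.8°

B is at the origin; BD runs at -35.1° with length 48.3, so D = 48.3·(cos -35.1°, sin -35.1°) = (39.5, -27.8). ∠BDT = 101.1°, so DT runs at -35.1° + (180° − 101.1°) = 43.8° from the x-axis; with |DT| = 30.7, T = D + 30.7·(cos 43.8°, sin 43.8°) = (61.7, -6.52). Then cos ∠BTD = TB·TD / (|TB||TD|), giving 49.8°.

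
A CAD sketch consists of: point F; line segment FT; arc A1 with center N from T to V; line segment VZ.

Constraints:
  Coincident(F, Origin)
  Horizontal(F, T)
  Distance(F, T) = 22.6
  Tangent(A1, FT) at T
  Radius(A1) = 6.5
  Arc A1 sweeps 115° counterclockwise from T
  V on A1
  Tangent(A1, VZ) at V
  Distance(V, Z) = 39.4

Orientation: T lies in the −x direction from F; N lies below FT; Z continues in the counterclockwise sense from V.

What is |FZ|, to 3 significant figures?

46.5

F is at the origin; FT is horizontal with |FT| = 22.6 and T on the −x side, so T = (-22.6, 0.00). A1 meets FT tangentially, so NT is at right angles to FT, so N = T + (0, -6.5) = (-22.6, -6.50). On A1, T sits at bearing 90° from N; a 115° counterclockwise sweep puts V at bearing 205°, so V = N + 6.5·(cos 205°, sin 205°) = (-28.5, -9.25). A1 meets VZ tangentially, so NV is at right angles to VZ, so VZ runs along (−sin 205°, cos 205°); with |VZ| = 39.4, Z = (-11.8, -45.0). Then |FZ| = |Z − F| = 46.5.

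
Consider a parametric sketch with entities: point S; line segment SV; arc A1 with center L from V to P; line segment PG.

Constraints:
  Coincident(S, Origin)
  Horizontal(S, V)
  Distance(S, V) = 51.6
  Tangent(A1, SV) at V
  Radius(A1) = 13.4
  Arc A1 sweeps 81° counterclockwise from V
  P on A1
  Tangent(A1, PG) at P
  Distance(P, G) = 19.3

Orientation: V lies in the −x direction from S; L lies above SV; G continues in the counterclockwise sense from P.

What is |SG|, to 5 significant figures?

46.599

S is at the origin; S and V share the same y with |SV| = 51.6 and V on the −x side, so V = (-51.600, 0.0000). Since A1 is tangent to SV there, LV ⟂ SV, so L = V + (0, 13.4) = (-51.600, 13.400). On A1, V sits at bearing -90° from L; an 81° counterclockwise sweep puts P at bearing -9°, so P = L + 13.4·(cos -9°, sin -9°) = (-38.365, 11.304). Tangency of A1 to PG means the radius LP is perpendicular to PG, so PG runs along (−sin -9°, cos -9°); with |PG| = 19.3, G = (-35.346, 30.366). Then |SG| = |G − S| = 46.599.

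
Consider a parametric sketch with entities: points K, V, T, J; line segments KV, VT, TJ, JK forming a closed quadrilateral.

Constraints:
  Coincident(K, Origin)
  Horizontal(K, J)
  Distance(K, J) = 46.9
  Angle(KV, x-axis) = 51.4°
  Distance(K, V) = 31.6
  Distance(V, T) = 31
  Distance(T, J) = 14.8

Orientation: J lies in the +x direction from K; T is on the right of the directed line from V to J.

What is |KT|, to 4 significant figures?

32.72

Checks: |VT| = 31.00 ✓; |TJ| = 14.80 ✓.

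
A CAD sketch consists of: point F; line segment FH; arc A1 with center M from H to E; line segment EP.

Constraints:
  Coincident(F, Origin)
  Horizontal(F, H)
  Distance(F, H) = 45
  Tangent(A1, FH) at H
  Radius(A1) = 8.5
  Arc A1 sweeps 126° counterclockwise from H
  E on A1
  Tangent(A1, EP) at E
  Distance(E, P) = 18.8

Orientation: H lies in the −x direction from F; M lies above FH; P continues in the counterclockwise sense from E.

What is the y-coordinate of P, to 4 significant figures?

28.71

On A1, H sits at bearing -90° from M; a 126° counterclockwise sweep puts E at bearing 36°, so E = M + 8.5·(cos 36°, sin 36°) = (-38.12, 13.50). Tangency of A1 to EP means the radius ME is perpendicular to EP, so EP runs along (−sin 36°, cos 36°); with |EP| = 18.8, P = (-49.17, 28.71). So P.y = 28.71.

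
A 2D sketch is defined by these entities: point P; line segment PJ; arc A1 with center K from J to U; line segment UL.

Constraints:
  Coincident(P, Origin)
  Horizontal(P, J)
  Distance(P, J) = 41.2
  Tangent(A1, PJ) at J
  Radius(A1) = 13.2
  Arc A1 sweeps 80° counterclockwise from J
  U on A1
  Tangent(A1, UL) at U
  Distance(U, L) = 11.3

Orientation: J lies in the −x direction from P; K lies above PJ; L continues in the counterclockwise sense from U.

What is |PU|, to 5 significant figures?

30.237

P is at the origin; PJ is horizontal with |PJ| = 41.2 and J on the −x side, so J = (-41.200, 0.0000). A1 meets PJ tangentially, so KJ is at right angles to PJ, so K = J + (0, 13.2) = (-41.200, 13.200). On A1, J sits at bearing -90° from K; an 80° counterclockwise sweep puts U at bearing -10°, so U = K + 13.2·(cos -10°, sin -10°) = (-28.201, 10.908). Then |PU| = |U − P| = 30.237.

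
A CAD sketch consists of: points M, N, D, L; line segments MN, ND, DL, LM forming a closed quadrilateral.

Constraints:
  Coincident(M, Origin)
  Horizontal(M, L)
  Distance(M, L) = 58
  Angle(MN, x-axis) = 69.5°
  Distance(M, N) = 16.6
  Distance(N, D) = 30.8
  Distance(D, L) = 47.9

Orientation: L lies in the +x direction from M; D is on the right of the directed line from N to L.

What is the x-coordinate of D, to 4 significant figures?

12.36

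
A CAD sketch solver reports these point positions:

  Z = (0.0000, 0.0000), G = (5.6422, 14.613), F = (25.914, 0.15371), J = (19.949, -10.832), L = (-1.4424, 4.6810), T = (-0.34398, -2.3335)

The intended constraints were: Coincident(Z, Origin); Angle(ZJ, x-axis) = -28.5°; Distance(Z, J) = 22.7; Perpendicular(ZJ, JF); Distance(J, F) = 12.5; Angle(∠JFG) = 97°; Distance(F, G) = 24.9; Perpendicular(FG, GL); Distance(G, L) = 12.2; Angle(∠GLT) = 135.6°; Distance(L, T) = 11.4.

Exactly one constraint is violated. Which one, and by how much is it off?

Distance(L, T) = 11.4 — off by 4.30.

Z = (0.00, 0.00) ✓; ZJ at -28.50° ✓; |ZJ| = 22.70 ✓; ∠(ZJ, JF) = 90.00° ✓; |JF| = 12.50 ✓; ∠JFG = 97.00° ✓; |FG| = 24.90 ✓; ∠(FG, GL) = 90.00° ✓; |GL| = 12.20 ✓; ∠GLT = 135.6° ✓; |LT| = 7.100 ✗.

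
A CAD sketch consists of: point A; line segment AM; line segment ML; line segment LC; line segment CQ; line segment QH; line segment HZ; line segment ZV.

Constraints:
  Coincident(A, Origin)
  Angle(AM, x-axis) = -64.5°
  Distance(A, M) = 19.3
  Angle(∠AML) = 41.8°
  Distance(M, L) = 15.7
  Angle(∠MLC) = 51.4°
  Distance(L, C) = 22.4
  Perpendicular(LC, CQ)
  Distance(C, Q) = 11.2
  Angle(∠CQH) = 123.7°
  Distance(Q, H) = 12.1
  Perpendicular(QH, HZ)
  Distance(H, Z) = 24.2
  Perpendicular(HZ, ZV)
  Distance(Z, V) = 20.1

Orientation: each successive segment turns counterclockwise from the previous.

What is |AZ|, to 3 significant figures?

12.9

A is at the origin; AM runs at -64.5° with length 19.3, so M = (8.31, -17.4). ∠AML = 41.8° gives ML at 73.7° from the x-axis; with |ML| = 15.7, L = (12.7, -2.35). ∠MLC = 51.4° gives LC at -158° from the x-axis; with |LC| = 22.4, C = (-8.01, -10.9). LC is perpendicular to CQ, so CQ runs at -67.7°; with |CQ| = 11.2, Q = (-3.76, -21.2). ∠CQH = 123.7° gives QH at -11.4° from the x-axis; with |QH| = 12.1, H = (8.10, -23.6). QH ⟂ HZ, so HZ runs at 78.6°; with |HZ| = 24.2, Z = (12.9, 0.118). Then |AZ| = |Z − A| = 12.9.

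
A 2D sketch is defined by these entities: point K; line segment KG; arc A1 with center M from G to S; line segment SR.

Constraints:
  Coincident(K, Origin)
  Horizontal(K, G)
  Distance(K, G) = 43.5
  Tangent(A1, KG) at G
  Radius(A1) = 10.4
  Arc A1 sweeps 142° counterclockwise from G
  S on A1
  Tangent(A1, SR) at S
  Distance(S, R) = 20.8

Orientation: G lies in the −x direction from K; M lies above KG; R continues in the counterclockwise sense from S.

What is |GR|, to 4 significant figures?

32.95

On A1, G sits at bearing -90° from M; a 142° counterclockwise sweep puts S at bearing 52°, so S = M + 10.4·(cos 52°, sin 52°) = (-37.10, 18.60). The tangent condition forces MS to be normal to SR, so SR runs along (−sin 52°, cos 52°); with |SR| = 20.8, R = (-53.49, 31.40). Then |GR| = |R − G| = 32.95.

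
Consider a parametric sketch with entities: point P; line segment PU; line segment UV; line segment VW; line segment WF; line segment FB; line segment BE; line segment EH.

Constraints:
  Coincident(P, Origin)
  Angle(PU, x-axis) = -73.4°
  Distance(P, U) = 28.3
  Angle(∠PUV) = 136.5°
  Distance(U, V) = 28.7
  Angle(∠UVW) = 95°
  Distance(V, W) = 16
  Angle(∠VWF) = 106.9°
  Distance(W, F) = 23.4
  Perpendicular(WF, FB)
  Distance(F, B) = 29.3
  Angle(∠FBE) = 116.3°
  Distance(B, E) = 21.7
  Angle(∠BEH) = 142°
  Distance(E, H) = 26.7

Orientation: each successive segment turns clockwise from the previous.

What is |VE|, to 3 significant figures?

25.1

P is at the origin; PU runs at -73.4° with length 28.3, so U = (8.08, -27.1). ∠PUV = 136.5° gives UV at -117° from the x-axis; with |UV| = 28.7, V = (-4.90, -52.7). ∠UVW = 95.0° gives VW at 158° from the x-axis; with |VW| = 16.0, W = (-19.7, -46.7). ∠VWF = 106.9° gives WF at 85.0° from the x-axis; with |WF| = 23.4, F = (-17.7, -23.4). WF ⟂ FB, so FB runs at -5.00°; with |FB| = 29.3, B = (11.5, -26.0). ∠FBE = 116.3° gives BE at -68.7° from the x-axis; with |BE| = 21.7, E = (19.4, -46.2). Then |VE| = |E − V| = 25.1.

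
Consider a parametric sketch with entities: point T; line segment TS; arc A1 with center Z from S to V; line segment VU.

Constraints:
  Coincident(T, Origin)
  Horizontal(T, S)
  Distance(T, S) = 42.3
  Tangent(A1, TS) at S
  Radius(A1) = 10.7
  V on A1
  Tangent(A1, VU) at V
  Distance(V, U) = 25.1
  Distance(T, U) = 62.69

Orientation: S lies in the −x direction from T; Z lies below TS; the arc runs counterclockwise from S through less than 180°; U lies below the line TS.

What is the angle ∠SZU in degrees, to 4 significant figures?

161.6°

Checks: |ZV| = 10.70 ✓; ∠(ZV, VU) = 90.00° ✓; |VU| = 25.10 ✓; |TU| = 62.69 ✓.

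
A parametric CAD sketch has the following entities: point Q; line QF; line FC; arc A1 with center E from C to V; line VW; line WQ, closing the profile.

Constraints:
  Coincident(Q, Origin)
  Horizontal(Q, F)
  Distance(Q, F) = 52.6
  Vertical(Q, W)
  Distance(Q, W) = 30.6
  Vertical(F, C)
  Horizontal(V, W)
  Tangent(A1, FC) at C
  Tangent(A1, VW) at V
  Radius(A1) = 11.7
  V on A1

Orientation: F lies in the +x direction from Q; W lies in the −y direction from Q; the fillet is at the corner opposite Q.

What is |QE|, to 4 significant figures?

45.06

Q is at the origin; Q and F share the same y with |QF| = 52.6 and F on the +x side, so F = (52.60, 0.000). QW is vertical with |QW| = 30.6 and W on the −y side, so W = (0.000, -30.60). The virtual corner opposite Q is at (52.60, -30.60). Tangency of A1 to FC means the radius EC is perpendicular to FC and since A1 is tangent to VW there, EV ⟂ VW, with radius 11.7, so the center E sits 11.7 in from both sides at E = (40.90, -18.90). Then |QE| = |E − Q| = 45.06.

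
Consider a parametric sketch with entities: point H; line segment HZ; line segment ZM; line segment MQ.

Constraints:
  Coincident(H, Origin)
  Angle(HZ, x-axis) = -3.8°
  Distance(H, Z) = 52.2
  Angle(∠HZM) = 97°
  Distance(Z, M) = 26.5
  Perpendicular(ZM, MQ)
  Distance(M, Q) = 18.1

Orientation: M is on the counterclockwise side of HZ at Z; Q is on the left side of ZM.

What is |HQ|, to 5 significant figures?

47.078

H is at the origin; HZ runs at -3.8° with length 52.2, so Z = 52.2·(cos -3.8°, sin -3.8°) = (52.085, -3.4595). ∠HZM = 97.0°, so ZM runs at -3.8° + (180° − 97.0°) = 79.200° from the x-axis; with |ZM| = 26.5, M = Z + 26.5·(cos 79.200°, sin 79.200°) = (57.051, 22.571). ZM ⟂ MQ; with |MQ| = 18.1 on the left of ZM, Q = M + 18.1·(-0.98229, 0.18738) = (39.271, 25.963). Then |HQ| = |Q − H| = 47.078.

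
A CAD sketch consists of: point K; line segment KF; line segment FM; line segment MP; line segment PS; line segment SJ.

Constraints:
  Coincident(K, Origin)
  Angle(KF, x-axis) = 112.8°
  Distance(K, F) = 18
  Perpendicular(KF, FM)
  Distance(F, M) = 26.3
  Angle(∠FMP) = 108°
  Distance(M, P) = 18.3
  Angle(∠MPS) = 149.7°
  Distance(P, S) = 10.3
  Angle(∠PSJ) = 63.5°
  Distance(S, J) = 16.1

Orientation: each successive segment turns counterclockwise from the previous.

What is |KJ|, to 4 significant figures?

17.22

K is at the origin; KF runs at 112.8° with length 18.0, so F = (-6.975, 16.59). The perpendicularity gives FM at right angles to KF, so FM runs at -157.2°; with |FM| = 26.3, M = (-31.22, 6.402). ∠FMP = 108.0° gives MP at -85.20° from the x-axis; with |MP| = 18.3, P = (-29.69, -11.83). ∠MPS = 149.7° gives PS at -54.90° from the x-axis; with |PS| = 10.3, S = (-23.77, -20.26). ∠PSJ = 63.5° gives SJ at 61.60° from the x-axis; with |SJ| = 16.1, J = (-16.11, -6.099). Then |KJ| = |J − K| = 17.22.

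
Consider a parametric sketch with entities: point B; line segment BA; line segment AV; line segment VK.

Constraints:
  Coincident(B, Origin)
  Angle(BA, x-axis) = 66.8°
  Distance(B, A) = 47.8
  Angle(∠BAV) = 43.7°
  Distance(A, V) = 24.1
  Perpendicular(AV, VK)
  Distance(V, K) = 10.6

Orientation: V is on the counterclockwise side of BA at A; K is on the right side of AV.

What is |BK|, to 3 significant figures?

44.9

B is at the origin; BA runs at 66.8° with length 47.8, so A = 47.8·(cos 66.8°, sin 66.8°) = (18.8, 43.9). ∠BAV = 43.7°, so AV runs at 66.8° + (180° − 43.7°) = 203° from the x-axis; with |AV| = 24.1, V = A + 24.1·(cos 203°, sin 203°) = (-3.34, 34.5). The perpendicularity gives VK at right angles to AV; with |VK| = 10.6 on the right of AV, K = V + 10.6·(-0.392, 0.920) = (-7.50, 44.2). Then |BK| = |K − B| = 44.9.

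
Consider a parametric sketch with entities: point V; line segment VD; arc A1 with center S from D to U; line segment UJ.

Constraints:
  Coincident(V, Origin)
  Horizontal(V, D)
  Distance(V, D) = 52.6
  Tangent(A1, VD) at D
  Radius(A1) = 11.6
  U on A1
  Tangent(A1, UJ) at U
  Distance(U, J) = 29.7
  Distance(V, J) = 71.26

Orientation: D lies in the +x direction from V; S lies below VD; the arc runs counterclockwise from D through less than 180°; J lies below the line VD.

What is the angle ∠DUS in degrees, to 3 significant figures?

30.7°

V is at the origin; VD is horizontal with |VD| = 52.6 and D on the +x side, so D = (52.6, 0.00). Tangency of A1 to VD means the radius SD is perpendicular to VD, so S = D + (0, -11.6) = (52.6, -11.6). Since SU ⟂ UJ (tangency), |SJ| = √(11.6² + 29.7²) = 31.9 regardless of where U sits on A1. So J lies on both circle(V, 71.26) and circle(S, 31.9); the below-VD intersection is J = (56.7, -43.2). U is the foot of the tangent from J: U = (42.4, -17.2).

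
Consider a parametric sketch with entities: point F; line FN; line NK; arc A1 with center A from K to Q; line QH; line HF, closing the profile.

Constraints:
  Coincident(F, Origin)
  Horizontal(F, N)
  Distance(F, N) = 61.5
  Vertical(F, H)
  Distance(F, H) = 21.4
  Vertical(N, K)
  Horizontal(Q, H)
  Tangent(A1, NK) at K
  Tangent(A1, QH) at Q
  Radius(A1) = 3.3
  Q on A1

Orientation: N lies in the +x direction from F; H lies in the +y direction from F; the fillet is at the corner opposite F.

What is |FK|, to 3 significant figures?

64.1

The virtual corner opposite F is at (61.5, 21.4). The tangent condition forces AK to be normal to NK and the tangent condition forces AQ to be normal to QH, with radius 3.3, so the center A sits 3.3 in from both sides at A = (58.2, 18.1). That places the tangent points at K = (61.5, 18.1) on NK and Q = (58.2, 21.4) on QH. Then |FK| = |K − F| = 64.1.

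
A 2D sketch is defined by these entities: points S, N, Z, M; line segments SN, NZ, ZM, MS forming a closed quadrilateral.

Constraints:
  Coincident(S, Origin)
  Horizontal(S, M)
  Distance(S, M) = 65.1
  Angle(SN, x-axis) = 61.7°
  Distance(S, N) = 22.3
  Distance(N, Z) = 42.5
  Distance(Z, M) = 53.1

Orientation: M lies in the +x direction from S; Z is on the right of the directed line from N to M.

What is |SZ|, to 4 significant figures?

28.08

Checks: |NZ| = 42.50 ✓; |ZM| = 53.10 ✓.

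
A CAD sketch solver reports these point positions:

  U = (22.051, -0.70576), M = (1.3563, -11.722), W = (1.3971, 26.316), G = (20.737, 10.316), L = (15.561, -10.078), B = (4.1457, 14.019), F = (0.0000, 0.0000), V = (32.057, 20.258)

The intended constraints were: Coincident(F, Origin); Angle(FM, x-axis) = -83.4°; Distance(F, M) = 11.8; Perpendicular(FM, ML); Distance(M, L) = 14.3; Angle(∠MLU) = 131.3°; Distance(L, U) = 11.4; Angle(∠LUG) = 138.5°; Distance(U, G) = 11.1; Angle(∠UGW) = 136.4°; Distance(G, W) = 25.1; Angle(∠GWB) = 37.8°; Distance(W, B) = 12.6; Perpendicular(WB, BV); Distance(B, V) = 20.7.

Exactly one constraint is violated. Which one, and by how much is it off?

Distance(B, V) = 20.7 — off by 7.90.

F = (0.00, 0.00) ✓; FM at -83.40° ✓; |FM| = 11.80 ✓; ∠(FM, ML) = 90.00° ✓; |ML| = 14.30 ✓; ∠MLU = 131.3° ✓; |LU| = 11.40 ✓; ∠LUG = 138.5° ✓; |UG| = 11.10 ✓; ∠UGW = 136.4° ✓; |GW| = 25.10 ✓; ∠GWB = 37.80° ✓; |WB| = 12.60 ✓; ∠(WB, BV) = 90.00° ✓; |BV| = 28.60 ✗.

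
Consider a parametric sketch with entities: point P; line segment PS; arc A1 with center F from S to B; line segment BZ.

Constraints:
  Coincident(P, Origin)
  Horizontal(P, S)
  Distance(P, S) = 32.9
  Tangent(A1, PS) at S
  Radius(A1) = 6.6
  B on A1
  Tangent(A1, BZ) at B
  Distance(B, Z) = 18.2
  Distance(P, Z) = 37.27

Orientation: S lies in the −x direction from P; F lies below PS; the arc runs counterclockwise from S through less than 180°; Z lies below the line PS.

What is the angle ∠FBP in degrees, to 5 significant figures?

20.851°

Checks: |FB| = 6.600 ✓; ∠(FB, BZ) = 90.00° ✓; |BZ| = 18.20 ✓; |PZ| = 37.27 ✓.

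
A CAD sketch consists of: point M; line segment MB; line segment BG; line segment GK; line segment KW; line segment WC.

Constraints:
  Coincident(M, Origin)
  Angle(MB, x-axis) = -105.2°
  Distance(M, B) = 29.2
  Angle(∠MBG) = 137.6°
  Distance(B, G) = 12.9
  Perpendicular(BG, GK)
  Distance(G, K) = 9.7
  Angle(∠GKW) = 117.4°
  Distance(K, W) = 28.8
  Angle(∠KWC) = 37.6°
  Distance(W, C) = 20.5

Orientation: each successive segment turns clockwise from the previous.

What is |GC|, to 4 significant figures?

17.46

∠GKW = 117.4° gives KW at 59.80° from the x-axis; with |KW| = 28.8, W = (-9.258, -2.010). ∠KWC = 37.6° gives WC at -82.60° from the x-axis; with |WC| = 20.5, C = (-6.618, -22.34). Then |GC| = |C − G| = 17.46.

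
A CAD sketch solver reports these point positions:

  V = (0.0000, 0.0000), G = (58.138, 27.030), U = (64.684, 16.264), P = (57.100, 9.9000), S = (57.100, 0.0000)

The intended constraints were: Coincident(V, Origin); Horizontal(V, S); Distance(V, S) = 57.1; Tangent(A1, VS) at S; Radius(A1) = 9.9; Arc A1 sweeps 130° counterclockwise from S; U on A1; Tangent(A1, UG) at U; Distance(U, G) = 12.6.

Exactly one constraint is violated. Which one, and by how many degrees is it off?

Tangent(A1, UG) at U — off by 8.70°.

V = (0.00, 0.00) ✓; V.y = 0.00, S.y = 0.00 ✓; |VS| = 57.10 ✓; ∠(PS, SV) = 90.00° ✓; |PS| = 9.900 ✓; bearing(P→U) − bearing(P→S) = 130.0° ✓; |PU| = 9.900 ✓; ∠(PU, UG) = 98.70° ✗; |UG| = 12.60 ✓.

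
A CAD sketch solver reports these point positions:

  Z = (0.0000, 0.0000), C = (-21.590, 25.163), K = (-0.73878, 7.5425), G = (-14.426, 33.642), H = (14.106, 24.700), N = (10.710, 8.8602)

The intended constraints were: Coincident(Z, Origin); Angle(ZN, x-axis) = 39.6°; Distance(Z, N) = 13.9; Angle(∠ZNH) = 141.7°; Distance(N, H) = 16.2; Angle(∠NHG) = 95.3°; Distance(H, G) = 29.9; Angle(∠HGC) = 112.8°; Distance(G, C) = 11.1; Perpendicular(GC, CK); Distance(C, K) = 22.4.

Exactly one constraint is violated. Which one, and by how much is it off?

Distance(C, K) = 22.4 — off by 4.90.

Z = (0.00, 0.00) ✓; ZN at 39.60° ✓; |ZN| = 13.90 ✓; ∠ZNH = 141.7° ✓; |NH| = 16.20 ✓; ∠NHG = 95.30° ✓; |HG| = 29.90 ✓; ∠HGC = 112.8° ✓; |GC| = 11.10 ✓; ∠(GC, CK) = 90.00° ✓; |CK| = 27.30 ✗.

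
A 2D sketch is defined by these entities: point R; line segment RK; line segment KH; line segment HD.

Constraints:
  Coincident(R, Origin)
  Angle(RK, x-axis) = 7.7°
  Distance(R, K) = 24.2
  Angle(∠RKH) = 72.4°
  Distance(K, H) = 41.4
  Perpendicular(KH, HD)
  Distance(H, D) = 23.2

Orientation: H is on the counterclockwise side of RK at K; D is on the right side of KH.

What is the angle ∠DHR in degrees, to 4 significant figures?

124.1°

∠RKH = 72.4°, so KH runs at 7.7° + (180° − 72.4°) = 115.3° from the x-axis; with |KH| = 41.4, H = K + 41.4·(cos 115.3°, sin 115.3°) = (6.289, 40.67). KH is perpendicular to HD; with |HD| = 23.2 on the right of KH, D = H + 23.2·(0.9041, 0.4274) = (27.26, 50.59). Then cos ∠DHR = HD·HR / (|HD||HR|), giving 124.1°.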